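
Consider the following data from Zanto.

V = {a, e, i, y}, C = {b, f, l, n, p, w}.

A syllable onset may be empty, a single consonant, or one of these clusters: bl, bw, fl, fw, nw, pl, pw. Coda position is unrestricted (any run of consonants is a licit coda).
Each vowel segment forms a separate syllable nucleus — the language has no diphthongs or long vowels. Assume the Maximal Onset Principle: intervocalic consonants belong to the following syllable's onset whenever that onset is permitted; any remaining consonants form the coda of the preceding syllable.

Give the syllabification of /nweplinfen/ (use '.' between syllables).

nwe.plin.fen

Vowels present: e, i, e; each is a nucleus, giving 3 syllables.
σ1/σ2 boundary: cluster /pl/ — /pl/ is itself a permitted onset, so the whole cluster goes right; preceding coda = ∅.
σ2/σ3 boundary: /nf/ — longest licit onset from the right is /f/, leaving /n/ as coda.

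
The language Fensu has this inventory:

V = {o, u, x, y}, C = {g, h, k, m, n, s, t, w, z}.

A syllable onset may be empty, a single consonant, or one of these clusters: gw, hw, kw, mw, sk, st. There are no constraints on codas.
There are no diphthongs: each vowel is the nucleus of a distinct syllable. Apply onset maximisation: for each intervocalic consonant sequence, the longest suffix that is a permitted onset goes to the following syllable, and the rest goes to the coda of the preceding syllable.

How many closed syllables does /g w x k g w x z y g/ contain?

2

The vowels are x, x, y — 3 nuclei, so 3 syllables.
/x…x/ gap (V1→V2): /kgw/ splits as /k/ + /gw/ (/gw/ is the longest suffix that is a licit onset).
/x…y/ gap (V2→V3): just /z/ — single C goes to the following onset.
So the parse is gwxk.gwx.zyg.
Classifying each syllable: /gwxk/ (closed), /gwx/ (open), /zyg/ (closed).
Closed syllables: 2.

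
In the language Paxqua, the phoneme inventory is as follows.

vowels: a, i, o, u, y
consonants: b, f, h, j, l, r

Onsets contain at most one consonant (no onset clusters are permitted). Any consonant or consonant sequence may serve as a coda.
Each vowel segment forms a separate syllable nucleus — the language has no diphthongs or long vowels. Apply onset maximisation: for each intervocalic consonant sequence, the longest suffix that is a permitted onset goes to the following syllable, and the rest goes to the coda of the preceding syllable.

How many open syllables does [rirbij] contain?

Vowels present: i, i; each is a nucleus, giving 2 syllables.
V1 /i/ – V2 /i/: /rb/ — longest licit onset from the right is /b/, leaving /r/ as coda.
So the parse is rir.bij.
Classifying each syllable: /rir/ (closed), /bij/ (closed).
Open syllables: 0.

0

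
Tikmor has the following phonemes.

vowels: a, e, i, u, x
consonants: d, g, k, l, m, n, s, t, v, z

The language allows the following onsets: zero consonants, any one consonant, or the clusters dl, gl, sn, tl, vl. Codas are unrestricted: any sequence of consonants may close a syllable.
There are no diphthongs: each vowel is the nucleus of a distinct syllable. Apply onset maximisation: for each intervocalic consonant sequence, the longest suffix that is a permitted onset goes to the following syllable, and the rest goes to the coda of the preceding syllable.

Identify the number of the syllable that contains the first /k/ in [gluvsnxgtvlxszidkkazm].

The vowels are u, x, x, i, a — 5 nuclei, so 5 syllables.
/u…x/ gap (V1→V2): /vsn/ — longest licit onset from the right is /sn/, leaving /v/ as coda.
/x…x/ gap (V2→V3): /gtvl/ splits as /gt/ + /vl/ (/vl/ is the longest suffix that is a licit onset).
/x…i/ gap (V3→V4): /sz/ — longest licit onset from the right is /z/, leaving /s/ as coda.
/i…a/ gap (V4→V5): /dkk/ — longest licit onset from the right is /k/, leaving /dk/ as coda.
Putting it together: gluv.snxgt.vlxs.zidk.kazm.
The first /k/ is in the coda of syllable 4 (/zidk/).

4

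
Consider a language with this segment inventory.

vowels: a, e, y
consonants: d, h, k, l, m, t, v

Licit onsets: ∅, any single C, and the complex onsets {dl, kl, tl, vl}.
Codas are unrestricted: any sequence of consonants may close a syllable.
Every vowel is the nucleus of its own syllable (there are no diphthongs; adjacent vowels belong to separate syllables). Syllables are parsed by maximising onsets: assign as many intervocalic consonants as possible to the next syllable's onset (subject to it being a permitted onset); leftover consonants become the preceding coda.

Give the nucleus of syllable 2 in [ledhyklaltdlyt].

y

The vowels are e, y, a, y — 4 nuclei, so 4 syllables.
The second nucleus (vowel 2 from the left) is /y/.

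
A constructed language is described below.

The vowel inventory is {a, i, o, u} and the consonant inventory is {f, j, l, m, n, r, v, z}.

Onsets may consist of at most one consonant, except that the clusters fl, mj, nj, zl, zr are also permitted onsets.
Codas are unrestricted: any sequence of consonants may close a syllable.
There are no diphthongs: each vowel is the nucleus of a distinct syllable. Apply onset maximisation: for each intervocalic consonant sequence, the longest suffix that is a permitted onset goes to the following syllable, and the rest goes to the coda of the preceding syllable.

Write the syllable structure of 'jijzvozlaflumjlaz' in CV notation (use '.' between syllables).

CVCC.CV.CCV.CCVCC.CVC

Vowels present: i, o, a, u, a; each is a nucleus, giving 5 syllables.
σ1/σ2 boundary: /jzv/ — longest licit onset from the right is /v/, leaving /jz/ as coda.
σ2/σ3 boundary: /zl/ — entire cluster is a permitted onset → onset /zl/, coda ∅.
σ3/σ4 boundary: cluster /fl/ — /fl/ is itself a permitted onset, so the whole cluster goes right; preceding coda = ∅.
σ4/σ5 boundary: /mjl/ splits as /mj/ + /l/ (/l/ is the longest suffix that is a licit onset).
Putting it together: jijz.vo.zla.flumj.laz.
Mapping each syllable to C/V: /jijz/ → CVCC, /vo/ → CV, /zla/ → CCV, /flumj/ → CCVCC, /laz/ → CVC.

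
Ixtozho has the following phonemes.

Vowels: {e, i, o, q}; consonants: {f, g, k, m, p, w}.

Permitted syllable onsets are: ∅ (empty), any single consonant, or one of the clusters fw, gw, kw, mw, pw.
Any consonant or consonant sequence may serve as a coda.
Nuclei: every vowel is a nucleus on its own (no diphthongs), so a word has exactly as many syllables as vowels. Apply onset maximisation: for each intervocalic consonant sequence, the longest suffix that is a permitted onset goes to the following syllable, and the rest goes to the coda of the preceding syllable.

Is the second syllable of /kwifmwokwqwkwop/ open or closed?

Vowels present: i, o, q, o; each is a nucleus, giving 4 syllables.
V1 /i/ – V2 /o/: cluster /fmw/ — the longest permitted-onset suffix is /mw/; onset = /mw/, preceding coda = /f/.
V2 /o/ – V3 /q/: /kw/ — entire cluster is a permitted onset → onset /kw/, coda ∅.
V3 /q/ – V4 /o/: /wkw/ — longest licit onset from the right is /kw/, leaving /w/ as coda.
So the parse is kwif.mwo.kwqw.kwop.
Syllable 2 is /mwo/; it ends in its nucleus with no coda, so it is open.

open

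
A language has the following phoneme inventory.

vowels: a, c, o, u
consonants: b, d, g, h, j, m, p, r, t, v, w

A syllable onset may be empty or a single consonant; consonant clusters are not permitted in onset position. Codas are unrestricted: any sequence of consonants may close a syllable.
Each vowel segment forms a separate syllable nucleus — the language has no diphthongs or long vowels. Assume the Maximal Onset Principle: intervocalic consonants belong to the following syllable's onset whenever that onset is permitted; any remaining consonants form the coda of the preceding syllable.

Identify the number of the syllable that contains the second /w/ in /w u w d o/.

Nuclei (vowels): u, o → 2 syllables.
Between /u/ (V1) and /o/ (V2): /wd/ splits as /w/ + /d/ (/d/ is the longest suffix that is a licit onset).
Syllabification: wuw.do.
The second /w/ is in the coda of syllable 1 (/wuw/).

1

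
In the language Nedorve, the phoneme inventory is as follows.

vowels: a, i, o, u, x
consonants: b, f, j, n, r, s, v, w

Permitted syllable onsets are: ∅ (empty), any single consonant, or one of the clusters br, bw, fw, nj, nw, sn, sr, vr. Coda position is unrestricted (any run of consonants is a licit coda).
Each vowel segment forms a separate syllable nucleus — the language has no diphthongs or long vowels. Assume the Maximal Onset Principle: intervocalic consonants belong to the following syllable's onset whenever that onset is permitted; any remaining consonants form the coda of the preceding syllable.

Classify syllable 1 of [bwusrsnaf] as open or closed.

closed

Nuclei (vowels): u, a → 2 syllables.
V1 /u/ – V2 /a/: /srsn/ splits as /sr/ + /sn/ (/sn/ is the longest suffix that is a licit onset).
Syllabification: bwusr.snaf.
Syllable 1 is /bwusr/ with coda /sr/, so it is closed.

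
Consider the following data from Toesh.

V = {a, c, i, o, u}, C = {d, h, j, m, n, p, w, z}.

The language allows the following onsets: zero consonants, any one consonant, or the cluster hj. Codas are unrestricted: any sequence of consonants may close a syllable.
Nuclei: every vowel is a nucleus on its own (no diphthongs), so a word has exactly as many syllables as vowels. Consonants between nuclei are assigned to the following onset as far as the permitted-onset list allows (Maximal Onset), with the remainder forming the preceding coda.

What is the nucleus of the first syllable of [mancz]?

a

Nuclei (vowels): a, c → 2 syllables.
The first nucleus (vowel 1 from the left) is /a/.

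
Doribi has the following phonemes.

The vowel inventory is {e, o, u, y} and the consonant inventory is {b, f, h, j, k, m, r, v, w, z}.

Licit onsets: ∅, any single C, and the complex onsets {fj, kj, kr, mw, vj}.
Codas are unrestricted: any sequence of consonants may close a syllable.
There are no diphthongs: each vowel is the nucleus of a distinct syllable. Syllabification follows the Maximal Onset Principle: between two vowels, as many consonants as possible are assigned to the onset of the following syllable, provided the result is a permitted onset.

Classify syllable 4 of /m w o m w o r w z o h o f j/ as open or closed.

closed

Nuclei (vowels): o, o, o, o → 4 syllables.
/o…o/ gap (V1→V2): /mw/ is a licit onset in full, so it all attaches to the next syllable.
/o…o/ gap (V2→V3): /rwz/ — longest licit onset from the right is /z/, leaving /rw/ as coda.
/o…o/ gap (V3→V4): just /h/ — single C goes to the following onset.
Syllabification: mwo.mworw.zo.hofj.
Syllable 4 is /hofj/ with coda /fj/, so it is closed.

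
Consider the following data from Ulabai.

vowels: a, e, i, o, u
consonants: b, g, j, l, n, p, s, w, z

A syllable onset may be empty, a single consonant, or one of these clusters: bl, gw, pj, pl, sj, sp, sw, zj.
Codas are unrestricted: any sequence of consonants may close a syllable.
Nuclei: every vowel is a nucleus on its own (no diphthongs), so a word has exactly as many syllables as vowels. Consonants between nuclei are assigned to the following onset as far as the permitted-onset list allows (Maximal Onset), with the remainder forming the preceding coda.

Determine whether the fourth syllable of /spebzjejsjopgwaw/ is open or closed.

closed

Nuclei (vowels): e, e, o, a → 4 syllables.
Between /e/ (V1) and /e/ (V2): /bzj/; trying suffixes from longest down, /zj/ is the first permitted one, so coda /b/ | onset /zj/.
Between /e/ (V2) and /o/ (V3): /jsj/ splits as /j/ + /sj/ (/sj/ is the longest suffix that is a licit onset).
Between /o/ (V3) and /a/ (V4): /pgw/ — longest licit onset from the right is /gw/, leaving /p/ as coda.
Putting it together: speb.zjej.sjop.gwaw.
Syllable 4 is /gwaw/ with coda /w/, so it is closed.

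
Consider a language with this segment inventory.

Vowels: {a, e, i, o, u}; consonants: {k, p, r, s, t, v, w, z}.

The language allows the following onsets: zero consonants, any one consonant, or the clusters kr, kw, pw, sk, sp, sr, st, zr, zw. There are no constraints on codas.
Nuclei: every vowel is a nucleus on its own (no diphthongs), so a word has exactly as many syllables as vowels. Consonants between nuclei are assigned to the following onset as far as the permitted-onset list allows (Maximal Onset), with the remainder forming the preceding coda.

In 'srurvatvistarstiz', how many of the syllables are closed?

Nuclei (vowels): u, a, i, a, i → 5 syllables.
/u…a/ gap (V1→V2): /rv/; trying suffixes from longest down, /v/ is the first permitted one, so coda /r/ | onset /v/.
/a…i/ gap (V2→V3): /tv/; trying suffixes from longest down, /v/ is the first permitted one, so coda /t/ | onset /v/.
/i…a/ gap (V3→V4): cluster /st/ — /st/ is itself a permitted onset, so the whole cluster goes right; preceding coda = ∅.
/a…i/ gap (V4→V5): /rst/; trying suffixes from longest down, /st/ is the first permitted one, so coda /r/ | onset /st/.
So the parse is srur.vat.vi.star.stiz.
Classifying each syllable: /srur/ (closed), /vat/ (closed), /vi/ (open), /star/ (closed), /stiz/ (closed).
Closed syllables: 4.

4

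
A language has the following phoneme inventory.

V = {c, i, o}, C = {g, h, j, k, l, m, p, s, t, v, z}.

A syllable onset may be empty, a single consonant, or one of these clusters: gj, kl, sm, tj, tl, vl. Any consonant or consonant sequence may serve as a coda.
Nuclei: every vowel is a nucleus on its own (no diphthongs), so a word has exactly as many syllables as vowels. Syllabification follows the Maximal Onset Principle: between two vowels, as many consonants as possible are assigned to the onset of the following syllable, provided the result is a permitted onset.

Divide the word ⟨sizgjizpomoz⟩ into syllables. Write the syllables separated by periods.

siz.gjiz.po.moz

Nuclei (vowels): i, i, o, o → 4 syllables.
V1 /i/ – V2 /i/: cluster /zgj/ — the longest permitted-onset suffix is /gj/; onset = /gj/, preceding coda = /z/.
V2 /i/ – V3 /o/: cluster /zp/ — the longest permitted-onset suffix is /p/; onset = /p/, preceding coda = /z/.
V3 /o/ – V4 /o/: just /m/ — single C goes to the following onset.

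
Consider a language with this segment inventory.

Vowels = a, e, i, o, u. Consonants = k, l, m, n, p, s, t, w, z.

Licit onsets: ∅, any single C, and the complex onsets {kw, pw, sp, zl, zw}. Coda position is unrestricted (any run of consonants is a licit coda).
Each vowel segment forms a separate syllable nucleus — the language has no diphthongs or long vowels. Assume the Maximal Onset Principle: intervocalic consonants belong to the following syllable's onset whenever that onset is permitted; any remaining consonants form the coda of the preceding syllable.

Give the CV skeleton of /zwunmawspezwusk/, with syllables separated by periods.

CCVC.CVC.CCV.CCVCC

The vowels are u, a, e, u — 4 nuclei, so 4 syllables.
σ1/σ2 boundary: /nm/ — longest licit onset from the right is /m/, leaving /n/ as coda.
σ2/σ3 boundary: /wsp/; trying suffixes from longest down, /sp/ is the first permitted one, so coda /w/ | onset /sp/.
σ3/σ4 boundary: cluster /zw/ — /zw/ is itself a permitted onset, so the whole cluster goes right; preceding coda = ∅.
So the parse is zwun.maw.spe.zwusk.
Mapping each syllable to C/V: /zwun/ → CCVC, /maw/ → CVC, /spe/ → CCV, /zwusk/ → CCVCC.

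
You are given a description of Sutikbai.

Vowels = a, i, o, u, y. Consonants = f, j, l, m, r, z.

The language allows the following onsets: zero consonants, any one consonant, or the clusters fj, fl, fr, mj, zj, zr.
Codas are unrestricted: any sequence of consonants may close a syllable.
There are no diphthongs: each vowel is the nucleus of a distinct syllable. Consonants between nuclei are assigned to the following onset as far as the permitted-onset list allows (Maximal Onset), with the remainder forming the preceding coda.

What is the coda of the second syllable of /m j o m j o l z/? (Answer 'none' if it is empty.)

Vowels present: o, o; each is a nucleus, giving 2 syllables.
/o…o/ gap (V1→V2): /mj/ is a licit onset in full, so it all attaches to the next syllable.
So the parse is mjo.mjolz.
Syllable 2 is /mjolz/: onset /mj/, nucleus /o/, coda /lz/.

lz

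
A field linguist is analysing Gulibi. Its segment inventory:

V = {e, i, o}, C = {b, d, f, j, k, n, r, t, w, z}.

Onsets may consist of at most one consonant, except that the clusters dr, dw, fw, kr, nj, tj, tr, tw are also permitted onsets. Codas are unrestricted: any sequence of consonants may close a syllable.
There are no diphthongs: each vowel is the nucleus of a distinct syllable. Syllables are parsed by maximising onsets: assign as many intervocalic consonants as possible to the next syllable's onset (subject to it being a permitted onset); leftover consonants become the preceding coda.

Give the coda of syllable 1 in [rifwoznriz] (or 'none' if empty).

Nuclei (vowels): i, o, i → 3 syllables.
V1 /i/ – V2 /o/: /fw/ is a licit onset in full, so it all attaches to the next syllable.
V2 /o/ – V3 /i/: cluster /znr/ — the longest permitted-onset suffix is /r/; onset = /r/, preceding coda = /zn/.
Result: ri.fwozn.riz.
Syllable 1 is /ri/: onset /r/, nucleus /i/, coda ∅.

none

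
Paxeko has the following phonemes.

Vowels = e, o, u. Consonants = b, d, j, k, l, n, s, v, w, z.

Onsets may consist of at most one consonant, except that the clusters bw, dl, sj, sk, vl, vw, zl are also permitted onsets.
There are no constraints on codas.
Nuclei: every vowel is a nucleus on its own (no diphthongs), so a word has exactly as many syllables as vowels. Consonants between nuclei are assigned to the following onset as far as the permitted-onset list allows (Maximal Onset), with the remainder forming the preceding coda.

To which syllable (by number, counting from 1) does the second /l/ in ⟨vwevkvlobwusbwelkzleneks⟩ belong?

The vowels are e, o, u, e, e, e — 6 nuclei, so 6 syllables.
/e…o/ gap (V1→V2): cluster /vkvl/ — the longest permitted-onset suffix is /vl/; onset = /vl/, preceding coda = /vk/.
/o…u/ gap (V2→V3): /bw/ is a licit onset in full, so it all attaches to the next syllable.
/u…e/ gap (V3→V4): cluster /sbw/ — the longest permitted-onset suffix is /bw/; onset = /bw/, preceding coda = /s/.
/e…e/ gap (V4→V5): cluster /lkzl/ — the longest permitted-onset suffix is /zl/; onset = /zl/, preceding coda = /lk/.
/e…e/ gap (V5→V6): /n/ → onset of the next syllable (single consonants are always licit onsets).
So the parse is vwevk.vlo.bwus.bwelk.zle.neks.
The second /l/ is in the coda of syllable 4 (/bwelk/).

4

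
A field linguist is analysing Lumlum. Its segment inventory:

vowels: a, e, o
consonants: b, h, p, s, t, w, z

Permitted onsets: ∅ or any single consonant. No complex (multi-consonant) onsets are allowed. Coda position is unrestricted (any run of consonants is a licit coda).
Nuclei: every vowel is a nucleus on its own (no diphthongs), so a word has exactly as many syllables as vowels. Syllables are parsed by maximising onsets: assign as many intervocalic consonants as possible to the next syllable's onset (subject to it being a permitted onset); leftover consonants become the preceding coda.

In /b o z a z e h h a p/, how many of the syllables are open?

2

Nuclei (vowels): o, a, e, a → 4 syllables.
V1 /o/ – V2 /a/: /z/ is a single consonant, so it becomes the next onset.
V2 /a/ – V3 /e/: /z/ is a single consonant, so it becomes the next onset.
V3 /e/ – V4 /a/: /hh/ — longest licit onset from the right is /h/, leaving /h/ as coda.
Result: bo.za.zeh.hap.
Classifying each syllable: /bo/ (open), /za/ (open), /zeh/ (closed), /hap/ (closed).
Open syllables: 2.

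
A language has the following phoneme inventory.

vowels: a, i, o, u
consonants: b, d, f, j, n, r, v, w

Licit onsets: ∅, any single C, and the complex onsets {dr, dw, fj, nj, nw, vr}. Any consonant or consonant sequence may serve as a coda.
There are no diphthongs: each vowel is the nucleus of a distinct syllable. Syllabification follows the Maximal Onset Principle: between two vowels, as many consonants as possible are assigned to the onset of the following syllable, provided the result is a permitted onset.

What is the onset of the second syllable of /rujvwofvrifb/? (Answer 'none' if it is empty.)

w

Vowels present: u, o, i; each is a nucleus, giving 3 syllables.
Between /u/ (V1) and /o/ (V2): /jvw/ — longest licit onset from the right is /w/, leaving /jv/ as coda.
Between /o/ (V2) and /i/ (V3): /fvr/ — longest licit onset from the right is /vr/, leaving /f/ as coda.
Syllabification: rujv.wof.vrifb.
Syllable 2 is /wof/: onset /w/, nucleus /o/, coda /f/.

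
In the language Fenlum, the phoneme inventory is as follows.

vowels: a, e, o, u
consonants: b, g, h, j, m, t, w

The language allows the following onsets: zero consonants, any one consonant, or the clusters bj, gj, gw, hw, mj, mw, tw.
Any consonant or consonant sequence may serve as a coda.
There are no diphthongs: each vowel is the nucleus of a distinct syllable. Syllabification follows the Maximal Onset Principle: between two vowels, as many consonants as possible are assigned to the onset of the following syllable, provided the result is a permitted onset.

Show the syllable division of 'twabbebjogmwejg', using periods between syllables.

twab.be.bjog.mwejg

Vowels present: a, e, o, e; each is a nucleus, giving 4 syllables.
/a…e/ gap (V1→V2): /bb/ splits as /b/ + /b/ (/b/ is the longest suffix that is a licit onset).
/e…o/ gap (V2→V3): cluster /bj/ — /bj/ is itself a permitted onset, so the whole cluster goes right; preceding coda = ∅.
/o…e/ gap (V3→V4): /gmw/ — longest licit onset from the right is /mw/, leaving /g/ as coda.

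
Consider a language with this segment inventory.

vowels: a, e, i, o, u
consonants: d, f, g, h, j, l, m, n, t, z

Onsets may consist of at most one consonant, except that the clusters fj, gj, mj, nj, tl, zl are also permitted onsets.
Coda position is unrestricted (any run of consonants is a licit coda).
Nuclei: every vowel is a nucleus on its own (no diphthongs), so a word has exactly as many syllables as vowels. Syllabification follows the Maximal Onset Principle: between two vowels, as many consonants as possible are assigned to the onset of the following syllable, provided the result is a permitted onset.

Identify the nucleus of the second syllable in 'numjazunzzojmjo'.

The vowels are u, a, u, o, o — 5 nuclei, so 5 syllables.
The second nucleus (vowel 2 from the left) is /a/.

a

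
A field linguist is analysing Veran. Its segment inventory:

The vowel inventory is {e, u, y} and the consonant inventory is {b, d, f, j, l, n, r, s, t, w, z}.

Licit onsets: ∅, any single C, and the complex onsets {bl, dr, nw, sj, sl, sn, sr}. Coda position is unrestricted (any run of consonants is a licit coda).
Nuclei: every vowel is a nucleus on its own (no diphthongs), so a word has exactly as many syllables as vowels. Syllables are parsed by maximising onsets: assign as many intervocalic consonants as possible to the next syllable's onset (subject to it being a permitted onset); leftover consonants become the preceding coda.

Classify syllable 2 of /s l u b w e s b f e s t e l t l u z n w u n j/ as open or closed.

Nuclei (vowels): u, e, e, e, u, u → 6 syllables.
V1 /u/ – V2 /e/: /bw/; trying suffixes from longest down, /w/ is the first permitted one, so coda /b/ | onset /w/.
V2 /e/ – V3 /e/: /sbf/ — longest licit onset from the right is /f/, leaving /sb/ as coda.
V3 /e/ – V4 /e/: /st/ — longest licit onset from the right is /t/, leaving /s/ as coda.
V4 /e/ – V5 /u/: cluster /ltl/ — the longest permitted-onset suffix is /l/; onset = /l/, preceding coda = /lt/.
V5 /u/ – V6 /u/: cluster /znw/ — the longest permitted-onset suffix is /nw/; onset = /nw/, preceding coda = /z/.
Syllabification: slub.wesb.fes.telt.luz.nwunj.
Syllable 2 is /wesb/ with coda /sb/, so it is closed.

closed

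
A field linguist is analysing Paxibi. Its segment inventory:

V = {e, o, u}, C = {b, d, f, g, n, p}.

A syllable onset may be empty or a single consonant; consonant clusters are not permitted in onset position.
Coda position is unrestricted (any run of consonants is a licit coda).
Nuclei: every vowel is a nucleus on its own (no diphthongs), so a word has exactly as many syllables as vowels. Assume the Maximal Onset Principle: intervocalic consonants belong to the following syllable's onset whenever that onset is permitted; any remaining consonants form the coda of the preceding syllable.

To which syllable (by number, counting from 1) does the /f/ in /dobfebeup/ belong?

Nuclei (vowels): o, e, e, u → 4 syllables.
/o…e/ gap (V1→V2): /bf/; trying suffixes from longest down, /f/ is the first permitted one, so coda /b/ | onset /f/.
/e…e/ gap (V2→V3): /b/ → onset of the next syllable (single consonants are always licit onsets).
/e…u/ gap (V3→V4): nothing intervenes; syllable break is V.V.
Putting it together: dob.fe.be.up.
The /f/ is in the onset of syllable 2 (/fe/).

2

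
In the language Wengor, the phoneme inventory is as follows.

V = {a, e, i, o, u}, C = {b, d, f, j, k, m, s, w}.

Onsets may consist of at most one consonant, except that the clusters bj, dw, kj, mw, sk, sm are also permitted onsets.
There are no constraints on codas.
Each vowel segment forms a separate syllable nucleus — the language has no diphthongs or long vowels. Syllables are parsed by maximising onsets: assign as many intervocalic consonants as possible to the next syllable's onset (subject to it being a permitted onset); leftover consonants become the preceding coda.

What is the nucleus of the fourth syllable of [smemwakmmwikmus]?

u

Vowels present: e, a, i, u; each is a nucleus, giving 4 syllables.
The fourth nucleus (vowel 4 from the left) is /u/.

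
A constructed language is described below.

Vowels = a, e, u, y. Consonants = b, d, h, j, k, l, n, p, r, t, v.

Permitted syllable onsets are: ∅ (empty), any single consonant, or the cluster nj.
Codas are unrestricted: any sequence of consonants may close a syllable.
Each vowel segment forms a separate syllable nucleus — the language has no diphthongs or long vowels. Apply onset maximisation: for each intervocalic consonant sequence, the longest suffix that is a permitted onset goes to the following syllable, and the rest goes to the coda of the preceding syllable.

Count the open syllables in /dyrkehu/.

Vowels present: y, e, u; each is a nucleus, giving 3 syllables.
/y…e/ gap (V1→V2): cluster /rk/ — the longest permitted-onset suffix is /k/; onset = /k/, preceding coda = /r/.
/e…u/ gap (V2→V3): /h/ → onset of the next syllable (single consonants are always licit onsets).
Syllabification: dyr.ke.hu.
Classifying each syllable: /dyr/ (closed), /ke/ (open), /hu/ (open).
Open syllables: 2.

2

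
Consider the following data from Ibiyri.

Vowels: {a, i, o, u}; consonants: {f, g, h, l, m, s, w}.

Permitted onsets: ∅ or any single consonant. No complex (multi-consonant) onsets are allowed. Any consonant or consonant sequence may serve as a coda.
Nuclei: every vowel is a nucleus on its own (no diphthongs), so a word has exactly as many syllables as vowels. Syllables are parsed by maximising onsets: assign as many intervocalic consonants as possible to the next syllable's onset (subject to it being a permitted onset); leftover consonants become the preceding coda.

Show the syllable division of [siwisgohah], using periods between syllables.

si.wis.go.hah

The vowels are i, i, o, a — 4 nuclei, so 4 syllables.
σ1/σ2 boundary: /w/ → onset of the next syllable (single consonants are always licit onsets).
σ2/σ3 boundary: /sg/; trying suffixes from longest down, /g/ is the first permitted one, so coda /s/ | onset /g/.
σ3/σ4 boundary: /h/ → onset of the next syllable (single consonants are always licit onsets).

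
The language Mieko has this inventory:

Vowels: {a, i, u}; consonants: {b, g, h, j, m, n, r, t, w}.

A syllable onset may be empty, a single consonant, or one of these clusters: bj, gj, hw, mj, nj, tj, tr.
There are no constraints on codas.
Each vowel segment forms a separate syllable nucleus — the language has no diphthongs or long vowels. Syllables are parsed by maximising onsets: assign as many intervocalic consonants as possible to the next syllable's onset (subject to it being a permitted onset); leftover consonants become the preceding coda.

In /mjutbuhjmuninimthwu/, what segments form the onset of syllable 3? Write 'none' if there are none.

Nuclei (vowels): u, u, u, i, i, u → 6 syllables.
/u…u/ gap (V1→V2): /tb/ — longest licit onset from the right is /b/, leaving /t/ as coda.
/u…u/ gap (V2→V3): /hjm/ — longest licit onset from the right is /m/, leaving /hj/ as coda.
/u…i/ gap (V3→V4): /n/ → onset of the next syllable (single consonants are always licit onsets).
/i…i/ gap (V4→V5): /n/ is a single consonant, so it becomes the next onset.
/i…u/ gap (V5→V6): cluster /mthw/ — the longest permitted-onset suffix is /hw/; onset = /hw/, preceding coda = /mt/.
Result: mjut.buhj.mu.ni.nimt.hwu.
Syllable 3 is /mu/: onset /m/, nucleus /u/, coda ∅.

m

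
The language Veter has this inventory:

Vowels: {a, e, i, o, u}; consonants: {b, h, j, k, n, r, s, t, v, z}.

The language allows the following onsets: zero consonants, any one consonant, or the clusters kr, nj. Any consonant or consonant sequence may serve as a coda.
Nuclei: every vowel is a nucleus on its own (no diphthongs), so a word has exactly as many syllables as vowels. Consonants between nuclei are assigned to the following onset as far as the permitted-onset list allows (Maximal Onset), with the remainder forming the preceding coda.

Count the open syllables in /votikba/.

2

Vowels present: o, i, a; each is a nucleus, giving 3 syllables.
Between /o/ (V1) and /i/ (V2): /t/ is a single consonant, so it becomes the next onset.
Between /i/ (V2) and /a/ (V3): /kb/ splits as /k/ + /b/ (/b/ is the longest suffix that is a licit onset).
Result: vo.tik.ba.
Classifying each syllable: /vo/ (open), /tik/ (closed), /ba/ (open).
Open syllables: 2.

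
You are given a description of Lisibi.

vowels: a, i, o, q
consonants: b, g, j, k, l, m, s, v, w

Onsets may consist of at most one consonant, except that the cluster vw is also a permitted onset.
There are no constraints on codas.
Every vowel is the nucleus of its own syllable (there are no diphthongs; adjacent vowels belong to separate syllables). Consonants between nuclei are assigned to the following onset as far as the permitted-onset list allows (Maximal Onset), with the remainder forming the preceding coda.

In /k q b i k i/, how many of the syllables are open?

3

Nuclei (vowels): q, i, i → 3 syllables.
σ1/σ2 boundary: just /b/ — single C goes to the following onset.
σ2/σ3 boundary: /k/ is a single consonant, so it becomes the next onset.
So the parse is kq.bi.ki.
Classifying each syllable: /kq/ (open), /bi/ (open), /ki/ (open).
Open syllables: 3.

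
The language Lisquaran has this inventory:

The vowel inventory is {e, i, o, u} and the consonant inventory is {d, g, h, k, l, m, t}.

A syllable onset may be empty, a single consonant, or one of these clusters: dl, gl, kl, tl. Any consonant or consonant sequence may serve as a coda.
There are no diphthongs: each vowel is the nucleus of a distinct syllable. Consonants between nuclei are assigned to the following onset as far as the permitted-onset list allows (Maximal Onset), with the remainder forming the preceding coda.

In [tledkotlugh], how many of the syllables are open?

Vowels present: e, o, u; each is a nucleus, giving 3 syllables.
V1 /e/ – V2 /o/: /dk/; trying suffixes from longest down, /k/ is the first permitted one, so coda /d/ | onset /k/.
V2 /o/ – V3 /u/: cluster /tl/ — /tl/ is itself a permitted onset, so the whole cluster goes right; preceding coda = ∅.
Syllabification: tled.ko.tlugh.
Classifying each syllable: /tled/ (closed), /ko/ (open), /tlugh/ (closed).
Open syllables: 1.

1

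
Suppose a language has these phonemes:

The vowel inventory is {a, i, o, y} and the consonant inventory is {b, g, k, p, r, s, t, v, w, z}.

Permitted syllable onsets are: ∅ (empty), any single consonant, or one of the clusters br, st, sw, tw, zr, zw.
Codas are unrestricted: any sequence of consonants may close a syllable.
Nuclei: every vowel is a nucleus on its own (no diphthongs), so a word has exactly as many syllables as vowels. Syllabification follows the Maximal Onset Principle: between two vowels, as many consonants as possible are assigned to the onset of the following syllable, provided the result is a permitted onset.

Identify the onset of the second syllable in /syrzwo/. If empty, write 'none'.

Nuclei (vowels): y, o → 2 syllables.
V1 /y/ – V2 /o/: /rzw/ — longest licit onset from the right is /zw/, leaving /r/ as coda.
Result: syr.zwo.
Syllable 2 is /zwo/: onset /zw/, nucleus /o/, coda ∅.

zw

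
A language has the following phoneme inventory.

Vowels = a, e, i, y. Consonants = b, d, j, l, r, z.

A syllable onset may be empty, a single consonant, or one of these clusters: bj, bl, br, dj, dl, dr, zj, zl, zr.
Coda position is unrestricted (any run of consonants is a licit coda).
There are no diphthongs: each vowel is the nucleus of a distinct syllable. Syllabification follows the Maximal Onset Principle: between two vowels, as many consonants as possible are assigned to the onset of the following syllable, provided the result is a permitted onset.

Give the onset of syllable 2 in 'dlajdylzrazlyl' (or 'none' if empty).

d

The vowels are a, y, a, y — 4 nuclei, so 4 syllables.
Between /a/ (V1) and /y/ (V2): /jd/ — longest licit onset from the right is /d/, leaving /j/ as coda.
Between /y/ (V2) and /a/ (V3): /lzr/ — longest licit onset from the right is /zr/, leaving /l/ as coda.
Between /a/ (V3) and /y/ (V4): /zl/ — entire cluster is a permitted onset → onset /zl/, coda ∅.
Result: dlaj.dyl.zra.zlyl.
Syllable 2 is /dyl/: onset /d/, nucleus /y/, coda /l/.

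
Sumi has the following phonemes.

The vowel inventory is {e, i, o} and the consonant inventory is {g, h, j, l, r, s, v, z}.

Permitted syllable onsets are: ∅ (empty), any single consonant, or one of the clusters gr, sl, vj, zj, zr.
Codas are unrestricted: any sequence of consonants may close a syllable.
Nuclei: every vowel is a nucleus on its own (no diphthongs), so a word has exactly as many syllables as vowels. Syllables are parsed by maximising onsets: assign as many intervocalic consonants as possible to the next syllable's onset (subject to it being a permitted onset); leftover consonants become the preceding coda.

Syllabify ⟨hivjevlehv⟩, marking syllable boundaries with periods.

hi.vjev.lehv

The vowels are i, e, e — 3 nuclei, so 3 syllables.
V1 /i/ – V2 /e/: /vj/ — entire cluster is a permitted onset → onset /vj/, coda ∅.
V2 /e/ – V3 /e/: /vl/ splits as /v/ + /l/ (/l/ is the longest suffix that is a licit onset).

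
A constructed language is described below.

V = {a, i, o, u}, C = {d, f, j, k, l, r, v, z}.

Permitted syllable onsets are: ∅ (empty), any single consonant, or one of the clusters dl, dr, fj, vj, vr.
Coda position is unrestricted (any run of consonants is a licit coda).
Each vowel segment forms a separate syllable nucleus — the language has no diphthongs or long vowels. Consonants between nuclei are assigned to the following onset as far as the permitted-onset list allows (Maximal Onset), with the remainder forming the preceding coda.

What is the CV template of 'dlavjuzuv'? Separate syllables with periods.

The vowels are a, u, u — 3 nuclei, so 3 syllables.
σ1/σ2 boundary: cluster /vj/ — /vj/ is itself a permitted onset, so the whole cluster goes right; preceding coda = ∅.
σ2/σ3 boundary: just /z/ — single C goes to the following onset.
Result: dla.vju.zuv.
Mapping each syllable to C/V: /dla/ → CCV, /vju/ → CCV, /zuv/ → CVC.

CCV.CCV.CVC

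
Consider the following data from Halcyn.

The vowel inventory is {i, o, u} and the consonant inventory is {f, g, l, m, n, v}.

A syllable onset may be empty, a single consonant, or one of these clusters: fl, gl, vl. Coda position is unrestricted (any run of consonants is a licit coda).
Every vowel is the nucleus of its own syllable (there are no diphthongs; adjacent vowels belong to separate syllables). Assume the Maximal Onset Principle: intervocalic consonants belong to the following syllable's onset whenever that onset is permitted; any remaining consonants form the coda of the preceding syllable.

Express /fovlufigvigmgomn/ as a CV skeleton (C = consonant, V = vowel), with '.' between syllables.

CV.CCV.CVC.CVCC.CVCC

Vowels present: o, u, i, i, o; each is a nucleus, giving 5 syllables.
/o…u/ gap (V1→V2): /vl/ is a licit onset in full, so it all attaches to the next syllable.
/u…i/ gap (V2→V3): /f/ is a single consonant, so it becomes the next onset.
/i…i/ gap (V3→V4): /gv/ — longest licit onset from the right is /v/, leaving /g/ as coda.
/i…o/ gap (V4→V5): /gmg/ splits as /gm/ + /g/ (/g/ is the longest suffix that is a licit onset).
Result: fo.vlu.fig.vigm.gomn.
Mapping each syllable to C/V: /fo/ → CV, /vlu/ → CCV, /fig/ → CVC, /vigm/ → CVCC, /gomn/ → CVCC.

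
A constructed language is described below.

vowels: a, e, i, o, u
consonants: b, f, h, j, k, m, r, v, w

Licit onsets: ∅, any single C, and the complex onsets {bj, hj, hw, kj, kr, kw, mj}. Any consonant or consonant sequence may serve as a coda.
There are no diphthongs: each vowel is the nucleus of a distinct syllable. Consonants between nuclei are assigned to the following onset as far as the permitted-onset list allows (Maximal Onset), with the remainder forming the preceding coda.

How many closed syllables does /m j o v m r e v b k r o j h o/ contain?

3

The vowels are o, e, o, o — 4 nuclei, so 4 syllables.
V1 /o/ – V2 /e/: /vmr/ — longest licit onset from the right is /r/, leaving /vm/ as coda.
V2 /e/ – V3 /o/: /vbkr/; trying suffixes from longest down, /kr/ is the first permitted one, so coda /vb/ | onset /kr/.
V3 /o/ – V4 /o/: /jh/; trying suffixes from longest down, /h/ is the first permitted one, so coda /j/ | onset /h/.
Result: mjovm.revb.kroj.ho.
Classifying each syllable: /mjovm/ (closed), /revb/ (closed), /kroj/ (closed), /ho/ (open).
Closed syllables: 3.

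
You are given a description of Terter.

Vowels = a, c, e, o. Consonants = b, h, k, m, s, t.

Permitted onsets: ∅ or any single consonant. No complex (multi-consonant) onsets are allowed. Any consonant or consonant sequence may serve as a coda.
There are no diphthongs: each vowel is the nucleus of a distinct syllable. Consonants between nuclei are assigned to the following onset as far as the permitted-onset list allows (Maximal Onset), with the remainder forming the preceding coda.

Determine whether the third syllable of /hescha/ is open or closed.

Vowels present: e, c, a; each is a nucleus, giving 3 syllables.
Between /e/ (V1) and /c/ (V2): /s/ is a single consonant, so it becomes the next onset.
Between /c/ (V2) and /a/ (V3): /h/ → onset of the next syllable (single consonants are always licit onsets).
Putting it together: he.sc.ha.
Syllable 3 is /ha/; it ends in its nucleus with no coda, so it is open.

open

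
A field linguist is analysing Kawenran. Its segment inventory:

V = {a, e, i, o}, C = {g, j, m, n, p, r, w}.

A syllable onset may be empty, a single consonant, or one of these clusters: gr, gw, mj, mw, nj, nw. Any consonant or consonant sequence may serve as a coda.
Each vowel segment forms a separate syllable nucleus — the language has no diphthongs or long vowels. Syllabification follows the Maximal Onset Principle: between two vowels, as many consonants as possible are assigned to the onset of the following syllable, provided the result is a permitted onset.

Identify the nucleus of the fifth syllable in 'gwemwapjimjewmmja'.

a

Vowels present: e, a, i, e, a; each is a nucleus, giving 5 syllables.
The fifth nucleus (vowel 5 from the left) is /a/.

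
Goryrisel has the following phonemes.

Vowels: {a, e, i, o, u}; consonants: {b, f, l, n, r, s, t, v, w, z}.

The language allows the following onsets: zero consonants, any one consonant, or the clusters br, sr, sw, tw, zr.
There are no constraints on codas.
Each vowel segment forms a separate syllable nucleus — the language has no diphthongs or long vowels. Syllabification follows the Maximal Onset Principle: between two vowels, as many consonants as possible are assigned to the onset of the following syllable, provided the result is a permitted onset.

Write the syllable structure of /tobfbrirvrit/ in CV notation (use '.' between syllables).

Nuclei (vowels): o, i, i → 3 syllables.
Between /o/ (V1) and /i/ (V2): /bfbr/; trying suffixes from longest down, /br/ is the first permitted one, so coda /bf/ | onset /br/.
Between /i/ (V2) and /i/ (V3): /rvr/ — longest licit onset from the right is /r/, leaving /rv/ as coda.
Result: tobf.brirv.rit.
Mapping each syllable to C/V: /tobf/ → CVCC, /brirv/ → CCVCC, /rit/ → CVC.

CVCC.CCVCC.CVC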